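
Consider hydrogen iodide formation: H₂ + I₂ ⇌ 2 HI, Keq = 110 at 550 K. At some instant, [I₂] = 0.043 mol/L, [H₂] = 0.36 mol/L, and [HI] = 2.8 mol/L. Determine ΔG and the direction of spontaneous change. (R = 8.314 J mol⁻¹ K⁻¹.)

ΔG = 6.98 kJ/mol; the forward reaction is non-spontaneous

Q = [HI]² / ([H₂]·[I₂]) = (2.8)² / ((0.36)·(0.043)) = 506
ΔG = RT ln(Q/Keq) = (8.314 J mol⁻¹ K⁻¹)(550 K) × ln(506/110)
   = (4.573 kJ/mol)(1.526) = 6.98 kJ/mol
ΔG > 0, so the forward reaction is non-spontaneous (proceeds in reverse).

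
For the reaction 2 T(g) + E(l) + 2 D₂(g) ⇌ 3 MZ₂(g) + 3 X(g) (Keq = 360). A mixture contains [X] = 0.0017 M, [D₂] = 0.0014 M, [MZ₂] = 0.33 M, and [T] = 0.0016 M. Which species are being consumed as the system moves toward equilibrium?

T, E, D₂ (reactants)

(E is a pure liquid — omitted from Q.)
Q = [MZ₂]³·[X]³ / ([T]²·[D₂]²) = (0.33)³·(0.0017)³ / ((0.0016)²·(0.0014)²) = 35
Q = 35 < Keq = 360: net forward reaction.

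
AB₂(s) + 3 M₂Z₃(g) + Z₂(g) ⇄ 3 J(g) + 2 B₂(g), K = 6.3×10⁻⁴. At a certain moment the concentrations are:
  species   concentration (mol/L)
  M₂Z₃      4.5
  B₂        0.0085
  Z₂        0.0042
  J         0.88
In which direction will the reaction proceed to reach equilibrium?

(AB₂ is a pure solid — omitted from Q.)
Q = [J]³·[B₂]² / ([M₂Z₃]³·[Z₂]) = (0.88)³·(0.0085)² / ((4.5)³·(0.0042)) = 1.3×10⁻⁴
Q = 1.3×10⁻⁴ < K = 6.3×10⁻⁴, so the forward reaction proceeds.

to the right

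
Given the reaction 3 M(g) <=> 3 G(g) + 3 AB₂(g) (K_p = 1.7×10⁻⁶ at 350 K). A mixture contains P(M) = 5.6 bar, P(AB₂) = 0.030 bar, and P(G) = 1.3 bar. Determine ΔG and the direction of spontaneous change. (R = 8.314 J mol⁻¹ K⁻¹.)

Q_p = P(G)³·P(AB₂)³ / P(M)³ = (1.3)³·(0.030)³ / (5.6)³ = 3.38×10⁻⁷
ΔG = RT ln(Q_p/K_p) = (8.314 J mol⁻¹ K⁻¹)(350 K) × ln(3.38×10⁻⁷/1.7×10⁻⁶)
   = (2.910 kJ/mol)(-1.615) = -4.70 kJ/mol
ΔG < 0, so the forward reaction is spontaneous (proceeds forward).

ΔG = -4.70 kJ/mol; the forward reaction is spontaneous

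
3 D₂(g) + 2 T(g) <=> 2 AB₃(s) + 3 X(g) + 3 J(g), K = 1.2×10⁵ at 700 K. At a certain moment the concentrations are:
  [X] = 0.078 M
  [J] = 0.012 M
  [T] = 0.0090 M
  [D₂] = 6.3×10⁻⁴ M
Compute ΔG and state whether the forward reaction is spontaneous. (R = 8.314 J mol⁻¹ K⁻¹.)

(AB₃ is a pure solid — omitted from Q.)
Q = [X]³·[J]³ / ([D₂]³·[T]²) = (0.078)³·(0.012)³ / ((6.3×10⁻⁴)³·(0.0090)²) = 40500
ΔG = RT ln(Q/K) = (8.314 J mol⁻¹ K⁻¹)(700 K) × ln(40500/1.2×10⁵)
   = (5.820 kJ/mol)(-1.086) = -6.32 kJ/mol
ΔG < 0, so the forward reaction is spontaneous (proceeds forward).

ΔG = -6.32 kJ/mol; the forward reaction is spontaneous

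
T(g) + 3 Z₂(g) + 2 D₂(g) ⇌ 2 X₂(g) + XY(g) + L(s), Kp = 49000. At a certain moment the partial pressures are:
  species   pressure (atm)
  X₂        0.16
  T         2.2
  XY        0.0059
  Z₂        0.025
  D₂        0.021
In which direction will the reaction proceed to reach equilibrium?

(L is a pure solid — omitted from Qp.)
Qp = P(X₂)²·P(XY) / (P(T)·P(Z₂)³·P(D₂)²) = (0.16)²·(0.0059) / ((2.2)·(0.025)³·(0.021)²) = 10000
Qp = 10000 < Kp = 49000, so the forward reaction proceeds.

toward products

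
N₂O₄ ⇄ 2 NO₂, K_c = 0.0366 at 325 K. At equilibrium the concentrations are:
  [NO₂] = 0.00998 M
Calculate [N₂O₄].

At equilibrium, K_c = [NO₂]² / [N₂O₄] = 0.0366.
(0.00998)² / ([N₂O₄]) = 0.0366
[N₂O₄] = 0.00272 M

[N₂O₄] = 0.00272 M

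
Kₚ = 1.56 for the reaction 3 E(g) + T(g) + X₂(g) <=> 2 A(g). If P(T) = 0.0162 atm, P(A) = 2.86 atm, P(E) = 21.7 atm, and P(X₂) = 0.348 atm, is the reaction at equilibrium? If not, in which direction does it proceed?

Qₚ = P(A)² / (P(E)³·P(T)·P(X₂)) = (2.86)² / ((21.7)³·(0.0162)·(0.348)) = 0.142
Qₚ = 0.142 < Kₚ = 1.56, so the forward reaction proceeds.

to the right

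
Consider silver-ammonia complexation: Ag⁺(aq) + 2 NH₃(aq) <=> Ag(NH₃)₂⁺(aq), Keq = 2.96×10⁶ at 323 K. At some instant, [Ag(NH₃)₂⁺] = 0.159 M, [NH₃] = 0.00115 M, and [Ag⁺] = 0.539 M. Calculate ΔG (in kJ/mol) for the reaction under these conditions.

Q = [Ag(NH₃)₂⁺] / ([Ag⁺]·[NH₃]²) = (0.159) / ((0.539)·(0.00115)²) = 2.23×10⁵
ΔG = RT ln(Q/Keq) = (8.314 J mol⁻¹ K⁻¹)(323 K) × ln(2.23×10⁵/2.96×10⁶)
   = (2.685 kJ/mol)(-2.586) = -6.94 kJ/mol
ΔG < 0, so the forward reaction is spontaneous (proceeds forward).

ΔG = -6.94 kJ/mol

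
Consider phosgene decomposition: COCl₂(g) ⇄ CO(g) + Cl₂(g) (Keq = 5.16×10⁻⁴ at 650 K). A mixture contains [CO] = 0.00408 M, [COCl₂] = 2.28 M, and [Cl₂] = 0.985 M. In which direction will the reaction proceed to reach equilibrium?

reverse (toward reactants)

Q = [CO]·[Cl₂] / [COCl₂] = (0.00408)·(0.985) / (2.28) = 0.00176
Q = 0.00176 > Keq = 5.16×10⁻⁴, so the reverse reaction proceeds.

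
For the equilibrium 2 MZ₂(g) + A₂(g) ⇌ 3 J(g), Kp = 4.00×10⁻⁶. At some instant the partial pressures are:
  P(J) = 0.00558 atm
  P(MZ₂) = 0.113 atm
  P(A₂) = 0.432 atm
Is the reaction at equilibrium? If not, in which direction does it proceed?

Qp = P(J)³ / (P(MZ₂)²·P(A₂)) = (0.00558)³ / ((0.113)²·(0.432)) = 3.15×10⁻⁵
Qp = 3.15×10⁻⁵ > Kp = 4.00×10⁻⁶, so the reverse reaction proceeds.

in the reverse direction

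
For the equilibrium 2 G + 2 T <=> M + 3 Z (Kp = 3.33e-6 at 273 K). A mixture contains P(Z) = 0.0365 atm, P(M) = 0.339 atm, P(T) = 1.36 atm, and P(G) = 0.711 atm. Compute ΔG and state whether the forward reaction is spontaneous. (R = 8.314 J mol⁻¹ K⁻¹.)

ΔG = 3.78 kJ/mol; the forward reaction is non-spontaneous

Qp = P(M)·P(Z)³ / (P(G)²·P(T)²) = (0.339)·(0.0365)³ / ((0.711)²·(1.36)²) = 1.76e-5
ΔG = RT ln(Qp/Kp) = (8.314 J mol⁻¹ K⁻¹)(273 K) × ln(1.76e-5/3.33e-6)
   = (2.270 kJ/mol)(1.665) = 3.78 kJ/mol
ΔG > 0, so the forward reaction is non-spontaneous (proceeds in reverse).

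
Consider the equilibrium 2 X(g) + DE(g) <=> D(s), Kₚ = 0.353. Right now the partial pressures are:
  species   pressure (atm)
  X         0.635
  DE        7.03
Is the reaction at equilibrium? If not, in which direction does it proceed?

no net change (already at equilibrium)

(D is a pure solid — omitted from Qₚ.)
Qₚ = 1 / (P(X)²·P(DE)) = 1 / ((0.635)²·(7.03)) = 0.353
Qₚ = 0.353 = Kₚ, so the system is already at equilibrium.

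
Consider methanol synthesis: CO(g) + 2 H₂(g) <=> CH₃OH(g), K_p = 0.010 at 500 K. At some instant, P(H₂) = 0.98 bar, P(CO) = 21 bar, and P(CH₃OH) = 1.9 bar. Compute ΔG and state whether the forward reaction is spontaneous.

Q_p = P(CH₃OH) / (P(CO)·P(H₂)²) = (1.9) / ((21)·(0.98)²) = 0.0942
ΔG = RT ln(Q_p/K_p) = (8.314 J mol⁻¹ K⁻¹)(500 K) × ln(0.0942/0.010)
   = (4.157 kJ/mol)(2.243) = 9.32 kJ/mol
ΔG > 0, so the forward reaction is non-spontaneous (proceeds in reverse).

ΔG = 9.32 kJ/mol; the forward reaction is non-spontaneous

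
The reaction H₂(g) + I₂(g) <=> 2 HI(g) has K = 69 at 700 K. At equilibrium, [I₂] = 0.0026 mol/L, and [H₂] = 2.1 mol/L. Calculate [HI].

At equilibrium, K = [HI]² / ([H₂]·[I₂]) = 69.
([HI])² / ((2.1)·(0.0026)) = 69
[HI]² = 0.377 ⇒ [HI] = 0.61 mol/L

[HI] = 0.61 mol/L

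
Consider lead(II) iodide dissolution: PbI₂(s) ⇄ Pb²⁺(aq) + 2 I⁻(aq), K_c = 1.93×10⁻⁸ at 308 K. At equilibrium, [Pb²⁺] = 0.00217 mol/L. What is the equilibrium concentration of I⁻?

(PbI₂ is a pure solid — omitted from K_c.)
At equilibrium, K_c = [Pb²⁺]·[I⁻]² = 1.93×10⁻⁸.
(0.00217)·([I⁻])² = 1.93×10⁻⁸
[I⁻]² = 8.89×10⁻⁶ ⇒ [I⁻] = 0.00298 mol/L

[I⁻] = 0.00298 mol/L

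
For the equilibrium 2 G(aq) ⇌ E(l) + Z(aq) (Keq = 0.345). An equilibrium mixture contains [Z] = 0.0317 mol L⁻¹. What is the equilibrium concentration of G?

(E is a pure liquid — omitted from Keq.)
At equilibrium, Keq = [Z] / [G]² = 0.345.
(0.0317) / ([G])² = 0.345
[G]² = 0.0919 ⇒ [G] = 0.303 mol L⁻¹

[G] = 0.303 mol L⁻¹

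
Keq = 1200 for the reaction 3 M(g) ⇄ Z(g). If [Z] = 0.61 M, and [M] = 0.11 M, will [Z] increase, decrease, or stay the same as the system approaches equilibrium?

increase

Q = [Z] / [M]³ = (0.61) / (0.11)³ = 460
Q = 460 < Keq = 1200: net forward reaction.
Z is a product, so it increases.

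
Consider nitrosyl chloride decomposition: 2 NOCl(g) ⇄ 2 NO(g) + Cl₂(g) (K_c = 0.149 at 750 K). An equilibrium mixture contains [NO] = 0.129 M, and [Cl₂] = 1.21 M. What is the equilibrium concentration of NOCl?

At equilibrium, K_c = [NO]²·[Cl₂] / [NOCl]² = 0.149.
(0.129)²·(1.21) / ([NOCl])² = 0.149
[NOCl]² = 0.135 ⇒ [NOCl] = 0.368 M

[NOCl] = 0.368 M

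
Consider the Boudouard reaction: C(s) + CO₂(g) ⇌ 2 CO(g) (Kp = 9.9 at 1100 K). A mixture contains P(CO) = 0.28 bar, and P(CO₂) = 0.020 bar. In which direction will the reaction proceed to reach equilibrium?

forward (toward products)

(C is a pure solid — omitted from Qp.)
Qp = P(CO)² / P(CO₂) = (0.28)² / (0.020) = 3.9
Qp = 3.9 < Kp = 9.9, so the forward reaction proceeds.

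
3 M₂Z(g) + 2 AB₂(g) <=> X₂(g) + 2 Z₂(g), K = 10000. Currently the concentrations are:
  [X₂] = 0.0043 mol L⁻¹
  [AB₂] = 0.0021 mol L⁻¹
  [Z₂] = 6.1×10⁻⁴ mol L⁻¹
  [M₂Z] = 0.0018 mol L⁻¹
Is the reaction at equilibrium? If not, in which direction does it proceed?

Q = [X₂]·[Z₂]² / ([M₂Z]³·[AB₂]²) = (0.0043)·(6.1×10⁻⁴)² / ((0.0018)³·(0.0021)²) = 62000
Q = 62000 > K = 10000, so the reverse reaction proceeds.

to the left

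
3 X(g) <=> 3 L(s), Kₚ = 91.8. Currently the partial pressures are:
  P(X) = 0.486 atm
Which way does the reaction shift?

toward products

(L is a pure solid — omitted from Qₚ.)
Qₚ = 1 / P(X)³ = 1 / (0.486)³ = 8.71
Qₚ = 8.71 < Kₚ = 91.8, so the forward reaction proceeds.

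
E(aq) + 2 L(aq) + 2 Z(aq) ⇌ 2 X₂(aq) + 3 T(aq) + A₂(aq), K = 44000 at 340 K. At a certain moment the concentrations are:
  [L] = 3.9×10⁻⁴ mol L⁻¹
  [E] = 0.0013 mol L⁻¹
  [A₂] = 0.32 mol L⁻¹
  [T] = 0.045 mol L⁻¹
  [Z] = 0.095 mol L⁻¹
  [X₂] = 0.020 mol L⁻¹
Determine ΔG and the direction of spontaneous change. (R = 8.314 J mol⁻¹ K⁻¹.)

Q = [X₂]²·[T]³·[A₂] / ([E]·[L]²·[Z]²) = (0.020)²·(0.045)³·(0.32) / ((0.0013)·(3.9×10⁻⁴)²·(0.095)²) = 6540
ΔG = RT ln(Q/K) = (8.314 J mol⁻¹ K⁻¹)(340 K) × ln(6540/44000)
   = (2.827 kJ/mol)(-1.906) = -5.39 kJ/mol
ΔG < 0, so the forward reaction is spontaneous (proceeds forward).

ΔG = -5.39 kJ/mol; the forward reaction is spontaneous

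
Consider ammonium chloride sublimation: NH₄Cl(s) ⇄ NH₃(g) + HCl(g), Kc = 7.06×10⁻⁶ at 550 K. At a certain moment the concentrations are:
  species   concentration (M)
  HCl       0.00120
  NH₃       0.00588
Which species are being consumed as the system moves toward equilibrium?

none (at equilibrium)

(NH₄Cl is a pure solid — omitted from Qc.)
Qc = [NH₃]·[HCl] = (0.00588)·(0.00120) = 7.06×10⁻⁶
Qc = 7.06×10⁻⁶ = Kc; the system is at equilibrium.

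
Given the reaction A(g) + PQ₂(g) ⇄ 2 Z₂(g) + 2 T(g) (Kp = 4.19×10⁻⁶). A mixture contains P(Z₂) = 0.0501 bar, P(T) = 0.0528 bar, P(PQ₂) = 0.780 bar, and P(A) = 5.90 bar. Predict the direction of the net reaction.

to the right

Qp = P(Z₂)²·P(T)² / (P(A)·P(PQ₂)) = (0.0501)²·(0.0528)² / ((5.90)·(0.780)) = 1.52×10⁻⁶
Qp = 1.52×10⁻⁶ < Kp = 4.19×10⁻⁶, so the forward reaction proceeds.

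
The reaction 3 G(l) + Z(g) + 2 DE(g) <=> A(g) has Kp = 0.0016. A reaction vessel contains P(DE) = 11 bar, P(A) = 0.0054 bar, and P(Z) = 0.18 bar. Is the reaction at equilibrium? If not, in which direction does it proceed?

forward (toward products)

(G is a pure liquid — omitted from Qp.)
Qp = P(A) / (P(Z)·P(DE)²) = (0.0054) / ((0.18)·(11)²) = 2.5×10⁻⁴
Qp = 2.5×10⁻⁴ < Kp = 0.0016, so the forward reaction proceeds.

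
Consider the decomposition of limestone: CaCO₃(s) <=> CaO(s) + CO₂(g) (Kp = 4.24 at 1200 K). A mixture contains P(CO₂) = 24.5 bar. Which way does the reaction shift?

in the reverse direction

(CaCO₃, CaO are pure solids — omitted from Qp.)
Qp = P(CO₂) = 24.5
Qp = 24.5 > Kp = 4.24, so the reverse reaction proceeds.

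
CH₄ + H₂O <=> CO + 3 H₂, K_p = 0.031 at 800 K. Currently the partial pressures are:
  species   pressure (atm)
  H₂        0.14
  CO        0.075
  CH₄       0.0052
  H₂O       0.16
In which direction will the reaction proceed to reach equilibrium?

reverse (toward reactants)

Q_p = P(CO)·P(H₂)³ / (P(CH₄)·P(H₂O)) = (0.075)·(0.14)³ / ((0.0052)·(0.16)) = 0.25
Q_p = 0.25 > K_p = 0.031, so the reverse reaction proceeds.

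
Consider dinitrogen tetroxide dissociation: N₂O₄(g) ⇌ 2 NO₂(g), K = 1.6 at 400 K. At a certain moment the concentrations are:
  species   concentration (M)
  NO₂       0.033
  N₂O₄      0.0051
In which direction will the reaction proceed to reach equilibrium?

toward products

Q = [NO₂]² / [N₂O₄] = (0.033)² / (0.0051) = 0.21
Q = 0.21 < K = 1.6, so the forward reaction proceeds.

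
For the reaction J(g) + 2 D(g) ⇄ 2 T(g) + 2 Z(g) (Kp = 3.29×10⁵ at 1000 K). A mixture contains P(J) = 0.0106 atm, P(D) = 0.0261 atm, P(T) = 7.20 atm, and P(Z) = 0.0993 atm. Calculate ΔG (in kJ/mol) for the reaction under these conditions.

Qp = P(T)²·P(Z)² / (P(J)·P(D)²) = (7.20)²·(0.0993)² / ((0.0106)·(0.0261)²) = 70800
ΔG = RT ln(Qp/Kp) = (8.314 J mol⁻¹ K⁻¹)(1000 K) × ln(70800/3.29×10⁵)
   = (8.314 kJ/mol)(-1.536) = -12.8 kJ/mol
ΔG < 0, so the forward reaction is spontaneous (proceeds forward).

ΔG = -12.8 kJ/mol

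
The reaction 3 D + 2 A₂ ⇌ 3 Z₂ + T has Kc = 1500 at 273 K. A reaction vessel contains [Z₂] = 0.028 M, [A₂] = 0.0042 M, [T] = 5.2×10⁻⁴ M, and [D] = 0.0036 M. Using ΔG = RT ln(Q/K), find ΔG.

ΔG = 5.05 kJ/mol

Qc = [Z₂]³·[T] / ([D]³·[A₂]²) = (0.028)³·(5.2×10⁻⁴) / ((0.0036)³·(0.0042)²) = 13900
ΔG = RT ln(Qc/Kc) = (8.314 J mol⁻¹ K⁻¹)(273 K) × ln(13900/1500)
   = (2.270 kJ/mol)(2.226) = 5.05 kJ/mol
ΔG > 0, so the forward reaction is non-spontaneous (proceeds in reverse).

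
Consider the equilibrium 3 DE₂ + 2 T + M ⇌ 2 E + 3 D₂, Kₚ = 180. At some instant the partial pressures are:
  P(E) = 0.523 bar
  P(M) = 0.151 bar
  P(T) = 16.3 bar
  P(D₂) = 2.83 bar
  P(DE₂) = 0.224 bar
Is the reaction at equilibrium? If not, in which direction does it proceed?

to the right

Qₚ = P(E)²·P(D₂)³ / (P(DE₂)³·P(T)²·P(M)) = (0.523)²·(2.83)³ / ((0.224)³·(16.3)²·(0.151)) = 13.7
Qₚ = 13.7 < Kₚ = 180, so the forward reaction proceeds.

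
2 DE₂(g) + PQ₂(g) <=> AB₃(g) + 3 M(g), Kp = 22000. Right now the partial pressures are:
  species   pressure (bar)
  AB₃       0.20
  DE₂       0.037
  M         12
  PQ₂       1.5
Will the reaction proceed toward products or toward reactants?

toward reactants

Qp = P(AB₃)·P(M)³ / (P(DE₂)²·P(PQ₂)) = (0.20)·(12)³ / ((0.037)²·(1.5)) = 1.7e5
Qp = 1.7e5 > Kp = 22000, so the reverse reaction proceeds.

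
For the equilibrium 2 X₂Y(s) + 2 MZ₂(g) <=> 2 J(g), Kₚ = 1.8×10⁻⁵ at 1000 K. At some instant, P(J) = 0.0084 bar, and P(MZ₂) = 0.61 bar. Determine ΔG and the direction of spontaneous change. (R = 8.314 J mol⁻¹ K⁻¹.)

(X₂Y is a pure solid — omitted from Qₚ.)
Qₚ = P(J)² / P(MZ₂)² = (0.0084)² / (0.61)² = 1.90×10⁻⁴
ΔG = RT ln(Qₚ/Kₚ) = (8.314 J mol⁻¹ K⁻¹)(1000 K) × ln(1.90×10⁻⁴/1.8×10⁻⁵)
   = (8.314 kJ/mol)(2.357) = 19.6 kJ/mol
ΔG > 0, so the forward reaction is non-spontaneous (proceeds in reverse).

ΔG = 19.6 kJ/mol; the forward reaction is non-spontaneous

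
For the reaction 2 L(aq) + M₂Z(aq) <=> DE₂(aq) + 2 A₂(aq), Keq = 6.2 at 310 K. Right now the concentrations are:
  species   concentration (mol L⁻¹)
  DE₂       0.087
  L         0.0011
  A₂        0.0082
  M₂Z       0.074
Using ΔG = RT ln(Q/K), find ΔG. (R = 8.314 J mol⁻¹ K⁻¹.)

Q = [DE₂]·[A₂]² / ([L]²·[M₂Z]) = (0.087)·(0.0082)² / ((0.0011)²·(0.074)) = 65.3
ΔG = RT ln(Q/Keq) = (8.314 J mol⁻¹ K⁻¹)(310 K) × ln(65.3/6.2)
   = (2.577 kJ/mol)(2.354) = 6.07 kJ/mol
ΔG > 0, so the forward reaction is non-spontaneous (proceeds in reverse).

ΔG = 6.07 kJ/mol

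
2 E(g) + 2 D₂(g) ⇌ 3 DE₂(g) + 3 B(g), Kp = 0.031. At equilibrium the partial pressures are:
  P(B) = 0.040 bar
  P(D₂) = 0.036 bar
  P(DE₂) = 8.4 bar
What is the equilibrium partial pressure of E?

At equilibrium, Kp = P(DE₂)³·P(B)³ / (P(E)²·P(D₂)²) = 0.031.
(8.4)³·(0.040)³ / ((P(E))²·(0.036)²) = 0.031
P(E)² = 944 ⇒ P(E) = 31 bar

P(E) = 31 bar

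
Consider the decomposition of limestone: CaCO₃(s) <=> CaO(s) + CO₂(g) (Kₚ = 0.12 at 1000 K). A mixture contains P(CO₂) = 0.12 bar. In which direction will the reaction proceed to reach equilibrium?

at equilibrium

(CaCO₃, CaO are pure solids — omitted from Qₚ.)
Qₚ = P(CO₂) = 0.12
Qₚ = 0.12 = Kₚ, so the system is already at equilibrium.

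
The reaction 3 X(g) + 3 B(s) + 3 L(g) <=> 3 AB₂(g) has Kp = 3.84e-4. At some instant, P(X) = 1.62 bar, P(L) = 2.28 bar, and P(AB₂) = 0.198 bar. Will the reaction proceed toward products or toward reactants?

forward (toward products)

(B is a pure solid — omitted from Qp.)
Qp = P(AB₂)³ / (P(X)³·P(L)³) = (0.198)³ / ((1.62)³·(2.28)³) = 1.54e-4
Qp = 1.54e-4 < Kp = 3.84e-4, so the forward reaction proceeds.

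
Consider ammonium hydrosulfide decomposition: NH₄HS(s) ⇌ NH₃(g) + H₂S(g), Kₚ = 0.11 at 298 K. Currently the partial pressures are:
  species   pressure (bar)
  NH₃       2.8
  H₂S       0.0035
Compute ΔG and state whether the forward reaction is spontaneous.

ΔG = -5.99 kJ/mol; the forward reaction is spontaneous

(NH₄HS is a pure solid — omitted from Qₚ.)
Qₚ = P(NH₃)·P(H₂S) = (2.8)·(0.0035) = 0.00980
ΔG = RT ln(Qₚ/Kₚ) = (8.314 J mol⁻¹ K⁻¹)(298 K) × ln(0.00980/0.11)
   = (2.478 kJ/mol)(-2.418) = -5.99 kJ/mol
ΔG < 0, so the forward reaction is spontaneous (proceeds forward).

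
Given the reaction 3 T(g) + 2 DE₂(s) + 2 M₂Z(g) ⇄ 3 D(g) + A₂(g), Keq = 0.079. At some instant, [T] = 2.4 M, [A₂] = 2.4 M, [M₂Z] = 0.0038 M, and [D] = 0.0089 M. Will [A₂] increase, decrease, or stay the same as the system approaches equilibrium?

increase

(DE₂ is a pure solid — omitted from Q.)
Q = [D]³·[A₂] / ([T]³·[M₂Z]²) = (0.0089)³·(2.4) / ((2.4)³·(0.0038)²) = 0.0085
Q = 0.0085 < Keq = 0.079: net forward reaction.
A₂ is a product, so it increases.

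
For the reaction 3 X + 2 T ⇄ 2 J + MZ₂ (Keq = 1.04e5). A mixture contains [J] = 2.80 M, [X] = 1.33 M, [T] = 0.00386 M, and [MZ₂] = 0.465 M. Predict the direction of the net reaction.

Q = [J]²·[MZ₂] / ([X]³·[T]²) = (2.80)²·(0.465) / ((1.33)³·(0.00386)²) = 1.04e5
Q = 1.04e5 = Keq, so the system is already at equilibrium.

neither direction; the system is at equilibrium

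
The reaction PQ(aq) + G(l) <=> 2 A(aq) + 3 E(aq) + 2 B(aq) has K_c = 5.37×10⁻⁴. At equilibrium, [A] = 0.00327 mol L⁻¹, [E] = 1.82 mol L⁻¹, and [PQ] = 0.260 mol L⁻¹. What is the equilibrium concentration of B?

(G is a pure liquid — omitted from K_c.)
At equilibrium, K_c = [A]²·[E]³·[B]² / [PQ] = 5.37×10⁻⁴.
(0.00327)²·(1.82)³·([B])² / (0.260) = 5.37×10⁻⁴
[B]² = 2.17 ⇒ [B] = 1.47 mol L⁻¹

[B] = 1.47 mol L⁻¹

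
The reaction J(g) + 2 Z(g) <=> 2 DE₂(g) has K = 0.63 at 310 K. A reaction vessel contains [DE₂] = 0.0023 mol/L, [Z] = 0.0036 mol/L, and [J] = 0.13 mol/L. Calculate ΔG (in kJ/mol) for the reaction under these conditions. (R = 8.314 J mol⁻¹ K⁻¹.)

Q = [DE₂]² / ([J]·[Z]²) = (0.0023)² / ((0.13)·(0.0036)²) = 3.14
ΔG = RT ln(Q/K) = (8.314 J mol⁻¹ K⁻¹)(310 K) × ln(3.14/0.63)
   = (2.577 kJ/mol)(1.606) = 4.14 kJ/mol
ΔG > 0, so the forward reaction is non-spontaneous (proceeds in reverse).

ΔG = 4.14 kJ/mol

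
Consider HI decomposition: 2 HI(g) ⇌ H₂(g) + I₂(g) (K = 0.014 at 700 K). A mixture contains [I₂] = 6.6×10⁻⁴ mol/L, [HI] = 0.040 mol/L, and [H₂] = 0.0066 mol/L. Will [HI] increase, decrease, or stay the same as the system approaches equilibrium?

Q = [H₂]·[I₂] / [HI]² = (0.0066)·(6.6×10⁻⁴) / (0.040)² = 0.0027
Q = 0.0027 < K = 0.014: net forward reaction.
HI is a reactant, so it decreases.

decrease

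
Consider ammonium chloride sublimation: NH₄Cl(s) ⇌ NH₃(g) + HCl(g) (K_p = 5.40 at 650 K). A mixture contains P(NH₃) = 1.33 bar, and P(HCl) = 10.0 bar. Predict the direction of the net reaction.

in the reverse direction

(NH₄Cl is a pure solid — omitted from Q_p.)
Q_p = P(NH₃)·P(HCl) = (1.33)·(10.0) = 13.3
Q_p = 13.3 > K_p = 5.40, so the reverse reaction proceeds.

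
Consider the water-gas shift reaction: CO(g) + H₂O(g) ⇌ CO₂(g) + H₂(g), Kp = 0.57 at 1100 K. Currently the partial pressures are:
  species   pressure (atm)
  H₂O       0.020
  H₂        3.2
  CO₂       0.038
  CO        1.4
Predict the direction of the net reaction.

reverse (toward reactants)

Qp = P(CO₂)·P(H₂) / (P(CO)·P(H₂O)) = (0.038)·(3.2) / ((1.4)·(0.020)) = 4.3
Qp = 4.3 > Kp = 0.57, so the reverse reaction proceeds.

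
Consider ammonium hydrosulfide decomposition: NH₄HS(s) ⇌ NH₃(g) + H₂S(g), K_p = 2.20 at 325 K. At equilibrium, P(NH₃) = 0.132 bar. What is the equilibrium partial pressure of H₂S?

(NH₄HS is a pure solid — omitted from K_p.)
At equilibrium, K_p = P(NH₃)·P(H₂S) = 2.20.
(0.132)·(P(H₂S)) = 2.20
P(H₂S) = 16.7 bar

P(H₂S) = 16.7 bar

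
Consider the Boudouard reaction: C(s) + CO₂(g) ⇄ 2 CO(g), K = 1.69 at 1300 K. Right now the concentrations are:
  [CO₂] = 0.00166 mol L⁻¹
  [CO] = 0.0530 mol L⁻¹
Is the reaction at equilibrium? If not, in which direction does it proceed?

at equilibrium

(C is a pure solid — omitted from Q.)
Q = [CO]² / [CO₂] = (0.0530)² / (0.00166) = 1.69
Q = 1.69 = K, so the system is already at equilibrium.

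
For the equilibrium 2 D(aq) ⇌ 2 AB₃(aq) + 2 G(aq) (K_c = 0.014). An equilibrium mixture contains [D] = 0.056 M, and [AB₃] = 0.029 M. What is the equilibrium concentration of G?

At equilibrium, K_c = [AB₃]²·[G]² / [D]² = 0.014.
(0.029)²·([G])² / (0.056)² = 0.014
[G]² = 0.0522 ⇒ [G] = 0.23 M

[G] = 0.23 M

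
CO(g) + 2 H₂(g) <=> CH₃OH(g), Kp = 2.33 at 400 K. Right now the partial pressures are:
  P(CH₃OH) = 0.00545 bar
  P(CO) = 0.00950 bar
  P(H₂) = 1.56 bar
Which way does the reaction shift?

to the right

Qp = P(CH₃OH) / (P(CO)·P(H₂)²) = (0.00545) / ((0.00950)·(1.56)²) = 0.236
Qp = 0.236 < Kp = 2.33, so the forward reaction proceeds.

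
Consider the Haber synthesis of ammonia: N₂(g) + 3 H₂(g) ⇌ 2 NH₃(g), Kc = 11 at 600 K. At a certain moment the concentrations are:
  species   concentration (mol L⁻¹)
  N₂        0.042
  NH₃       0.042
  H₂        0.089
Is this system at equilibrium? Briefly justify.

Qc = [NH₃]² / ([N₂]·[H₂]³) = (0.042)² / ((0.042)·(0.089)³) = 60
Qc = 60 > Kc = 11: net reverse reaction.

no; Q > K, reaction proceeds in reverse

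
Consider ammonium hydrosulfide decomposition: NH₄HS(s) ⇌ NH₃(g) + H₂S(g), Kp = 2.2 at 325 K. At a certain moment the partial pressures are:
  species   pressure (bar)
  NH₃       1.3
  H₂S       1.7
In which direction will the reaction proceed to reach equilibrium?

at equilibrium

(NH₄HS is a pure solid — omitted from Qp.)
Qp = P(NH₃)·P(H₂S) = (1.3)·(1.7) = 2.2
Qp = 2.2 = Kp, so the system is already at equilibrium.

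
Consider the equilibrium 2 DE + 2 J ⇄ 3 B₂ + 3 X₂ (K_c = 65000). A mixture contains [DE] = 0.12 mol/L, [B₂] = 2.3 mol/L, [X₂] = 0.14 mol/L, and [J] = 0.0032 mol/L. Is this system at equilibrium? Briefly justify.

Q_c = [B₂]³·[X₂]³ / ([DE]²·[J]²) = (2.3)³·(0.14)³ / ((0.12)²·(0.0032)²) = 2.3×10⁵
Q_c = 2.3×10⁵ > K_c = 65000: net reverse reaction.

no; Q > K, reaction proceeds in reverse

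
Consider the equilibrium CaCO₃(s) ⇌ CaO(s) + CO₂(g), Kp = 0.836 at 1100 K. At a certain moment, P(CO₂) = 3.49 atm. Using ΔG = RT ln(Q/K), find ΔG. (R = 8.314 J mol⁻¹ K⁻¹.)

(CaCO₃, CaO are pure solids — omitted from Qp.)
Qp = P(CO₂) = 3.49
ΔG = RT ln(Qp/Kp) = (8.314 J mol⁻¹ K⁻¹)(1100 K) × ln(3.49/0.836)
   = (9.145 kJ/mol)(1.429) = 13.1 kJ/mol
ΔG > 0, so the forward reaction is non-spontaneous (proceeds in reverse).

ΔG = 13.1 kJ/mol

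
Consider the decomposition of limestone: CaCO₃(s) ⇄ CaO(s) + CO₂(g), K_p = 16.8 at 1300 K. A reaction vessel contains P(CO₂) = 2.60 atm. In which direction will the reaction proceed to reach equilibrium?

to the right

(CaCO₃, CaO are pure solids — omitted from Q_p.)
Q_p = P(CO₂) = 2.60
Q_p = 2.60 < K_p = 16.8, so the forward reaction proceeds.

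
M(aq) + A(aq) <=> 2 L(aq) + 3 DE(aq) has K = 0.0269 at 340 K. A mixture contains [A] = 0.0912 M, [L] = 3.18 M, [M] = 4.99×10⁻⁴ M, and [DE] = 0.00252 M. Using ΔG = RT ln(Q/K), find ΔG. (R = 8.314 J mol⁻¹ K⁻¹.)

ΔG = -5.72 kJ/mol

Q = [L]²·[DE]³ / ([M]·[A]) = (3.18)²·(0.00252)³ / ((4.99×10⁻⁴)·(0.0912)) = 0.00356
ΔG = RT ln(Q/K) = (8.314 J mol⁻¹ K⁻¹)(340 K) × ln(0.00356/0.0269)
   = (2.827 kJ/mol)(-2.022) = -5.72 kJ/mol
ΔG < 0, so the forward reaction is spontaneous (proceeds forward).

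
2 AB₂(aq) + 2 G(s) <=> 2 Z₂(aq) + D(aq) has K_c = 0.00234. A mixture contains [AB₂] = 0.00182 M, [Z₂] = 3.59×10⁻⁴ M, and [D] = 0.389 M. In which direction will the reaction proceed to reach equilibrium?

(G is a pure solid — omitted from Q_c.)
Q_c = [Z₂]²·[D] / [AB₂]² = (3.59×10⁻⁴)²·(0.389) / (0.00182)² = 0.0151
Q_c = 0.0151 > K_c = 0.00234, so the reverse reaction proceeds.

reverse (toward reactants)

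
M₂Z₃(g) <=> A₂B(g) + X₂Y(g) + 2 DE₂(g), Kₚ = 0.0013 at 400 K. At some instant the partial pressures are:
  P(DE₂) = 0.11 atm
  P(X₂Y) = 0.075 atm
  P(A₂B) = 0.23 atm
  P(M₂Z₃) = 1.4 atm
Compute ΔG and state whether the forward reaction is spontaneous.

Qₚ = P(A₂B)·P(X₂Y)·P(DE₂)² / P(M₂Z₃) = (0.23)·(0.075)·(0.11)² / (1.4) = 1.49×10⁻⁴
ΔG = RT ln(Qₚ/Kₚ) = (8.314 J mol⁻¹ K⁻¹)(400 K) × ln(1.49×10⁻⁴/0.0013)
   = (3.326 kJ/mol)(-2.166) = -7.20 kJ/mol
ΔG < 0, so the forward reaction is spontaneous (proceeds forward).

ΔG = -7.20 kJ/mol; the forward reaction is spontaneous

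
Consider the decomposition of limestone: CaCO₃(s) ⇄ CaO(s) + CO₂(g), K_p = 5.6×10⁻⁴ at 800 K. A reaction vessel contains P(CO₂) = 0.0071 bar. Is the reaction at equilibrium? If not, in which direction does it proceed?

(CaCO₃, CaO are pure solids — omitted from Q_p.)
Q_p = P(CO₂) = 0.0071
Q_p = 0.0071 > K_p = 5.6×10⁻⁴, so the reverse reaction proceeds.

toward reactants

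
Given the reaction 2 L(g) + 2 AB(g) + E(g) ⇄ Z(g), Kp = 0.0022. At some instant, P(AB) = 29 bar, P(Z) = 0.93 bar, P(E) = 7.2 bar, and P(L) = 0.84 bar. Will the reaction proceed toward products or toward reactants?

in the forward direction

Qp = P(Z) / (P(L)²·P(AB)²·P(E)) = (0.93) / ((0.84)²·(29)²·(7.2)) = 2.2×10⁻⁴
Qp = 2.2×10⁻⁴ < Kp = 0.0022, so the forward reaction proceeds.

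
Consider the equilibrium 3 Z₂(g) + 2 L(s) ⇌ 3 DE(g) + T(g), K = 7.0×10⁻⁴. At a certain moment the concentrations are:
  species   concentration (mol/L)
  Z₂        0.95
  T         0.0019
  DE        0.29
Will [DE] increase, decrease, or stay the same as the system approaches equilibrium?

increase

(L is a pure solid — omitted from Q.)
Q = [DE]³·[T] / [Z₂]³ = (0.29)³·(0.0019) / (0.95)³ = 5.4×10⁻⁵
Q = 5.4×10⁻⁵ < K = 7.0×10⁻⁴: net forward reaction.
DE is a product, so it increases.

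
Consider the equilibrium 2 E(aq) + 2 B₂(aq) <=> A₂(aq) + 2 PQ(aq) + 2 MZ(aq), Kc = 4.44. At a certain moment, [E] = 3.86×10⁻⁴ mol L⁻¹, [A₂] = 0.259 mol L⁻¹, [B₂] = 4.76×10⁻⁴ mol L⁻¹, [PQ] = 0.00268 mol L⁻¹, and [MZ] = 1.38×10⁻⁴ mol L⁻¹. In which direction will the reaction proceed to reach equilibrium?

to the right

Qc = [A₂]·[PQ]²·[MZ]² / ([E]²·[B₂]²) = (0.259)·(0.00268)²·(1.38×10⁻⁴)² / ((3.86×10⁻⁴)²·(4.76×10⁻⁴)²) = 1.05
Qc = 1.05 < Kc = 4.44, so the forward reaction proceeds.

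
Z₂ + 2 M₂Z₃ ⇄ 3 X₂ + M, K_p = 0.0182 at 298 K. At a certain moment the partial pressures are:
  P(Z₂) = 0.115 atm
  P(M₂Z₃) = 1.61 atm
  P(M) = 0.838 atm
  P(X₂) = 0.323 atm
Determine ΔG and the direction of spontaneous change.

Q_p = P(X₂)³·P(M) / (P(Z₂)·P(M₂Z₃)²) = (0.323)³·(0.838) / ((0.115)·(1.61)²) = 0.0947
ΔG = RT ln(Q_p/K_p) = (8.314 J mol⁻¹ K⁻¹)(298 K) × ln(0.0947/0.0182)
   = (2.478 kJ/mol)(1.649) = 4.09 kJ/mol
ΔG > 0, so the forward reaction is non-spontaneous (proceeds in reverse).

ΔG = 4.09 kJ/mol; the forward reaction is non-spontaneous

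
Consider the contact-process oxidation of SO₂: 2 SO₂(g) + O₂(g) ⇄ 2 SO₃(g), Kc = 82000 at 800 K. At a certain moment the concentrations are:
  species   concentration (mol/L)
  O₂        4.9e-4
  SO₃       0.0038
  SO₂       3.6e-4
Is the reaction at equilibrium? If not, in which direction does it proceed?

to the left

Qc = [SO₃]² / ([SO₂]²·[O₂]) = (0.0038)² / ((3.6e-4)²·(4.9e-4)) = 2.3e5
Qc = 2.3e5 > Kc = 82000, so the reverse reaction proceeds.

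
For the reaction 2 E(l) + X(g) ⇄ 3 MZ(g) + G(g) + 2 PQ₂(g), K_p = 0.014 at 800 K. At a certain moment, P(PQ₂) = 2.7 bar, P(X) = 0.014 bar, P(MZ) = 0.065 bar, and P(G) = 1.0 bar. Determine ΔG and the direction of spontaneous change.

(E is a pure liquid — omitted from Q_p.)
Q_p = P(MZ)³·P(G)·P(PQ₂)² / P(X) = (0.065)³·(1.0)·(2.7)² / (0.014) = 0.143
ΔG = RT ln(Q_p/K_p) = (8.314 J mol⁻¹ K⁻¹)(800 K) × ln(0.143/0.014)
   = (6.651 kJ/mol)(2.324) = 15.5 kJ/mol
ΔG > 0, so the forward reaction is non-spontaneous (proceeds in reverse).

ΔG = 15.5 kJ/mol; the forward reaction is non-spontaneous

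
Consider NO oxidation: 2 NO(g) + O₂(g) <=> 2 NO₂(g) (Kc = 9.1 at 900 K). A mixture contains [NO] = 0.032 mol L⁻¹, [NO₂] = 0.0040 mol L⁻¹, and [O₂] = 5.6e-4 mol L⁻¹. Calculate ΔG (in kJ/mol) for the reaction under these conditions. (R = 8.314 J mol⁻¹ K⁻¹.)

Qc = [NO₂]² / ([NO]²·[O₂]) = (0.0040)² / ((0.032)²·(5.6e-4)) = 27.9
ΔG = RT ln(Qc/Kc) = (8.314 J mol⁻¹ K⁻¹)(900 K) × ln(27.9/9.1)
   = (7.483 kJ/mol)(1.120) = 8.38 kJ/mol
ΔG > 0, so the forward reaction is non-spontaneous (proceeds in reverse).

ΔG = 8.38 kJ/mol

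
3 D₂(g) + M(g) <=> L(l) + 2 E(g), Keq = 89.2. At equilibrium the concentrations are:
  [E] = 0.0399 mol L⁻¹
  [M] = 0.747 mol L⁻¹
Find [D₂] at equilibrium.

(L is a pure liquid — omitted from Keq.)
At equilibrium, Keq = [E]² / ([D₂]³·[M]) = 89.2.
(0.0399)² / (([D₂])³·(0.747)) = 89.2
[D₂]³ = 2.39e-5 ⇒ [D₂] = 0.0288 mol L⁻¹

[D₂] = 0.0288 mol L⁻¹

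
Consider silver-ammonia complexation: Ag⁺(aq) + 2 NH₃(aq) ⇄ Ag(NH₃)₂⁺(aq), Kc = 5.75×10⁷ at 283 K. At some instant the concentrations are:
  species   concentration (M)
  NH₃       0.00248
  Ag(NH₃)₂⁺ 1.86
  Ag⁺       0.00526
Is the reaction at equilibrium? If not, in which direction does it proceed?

no net change (already at equilibrium)

Qc = [Ag(NH₃)₂⁺] / ([Ag⁺]·[NH₃]²) = (1.86) / ((0.00526)·(0.00248)²) = 5.75×10⁷
Qc = 5.75×10⁷ = Kc, so the system is already at equilibrium.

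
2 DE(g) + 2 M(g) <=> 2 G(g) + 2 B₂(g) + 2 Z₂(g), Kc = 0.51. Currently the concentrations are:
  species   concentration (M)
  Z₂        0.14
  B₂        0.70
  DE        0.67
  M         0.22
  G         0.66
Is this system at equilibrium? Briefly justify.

no; Q < K, reaction proceeds forward

Qc = [G]²·[B₂]²·[Z₂]² / ([DE]²·[M]²) = (0.66)²·(0.70)²·(0.14)² / ((0.67)²·(0.22)²) = 0.19
Qc = 0.19 < Kc = 0.51: net forward reaction.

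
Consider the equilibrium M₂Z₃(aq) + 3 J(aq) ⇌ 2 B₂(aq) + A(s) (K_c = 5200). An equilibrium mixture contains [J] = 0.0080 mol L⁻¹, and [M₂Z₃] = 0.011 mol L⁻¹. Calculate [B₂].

[B₂] = 0.0054 mol L⁻¹

(A is a pure solid — omitted from K_c.)
At equilibrium, K_c = [B₂]² / ([M₂Z₃]·[J]³) = 5200.
([B₂])² / ((0.011)·(0.0080)³) = 5200
[B₂]² = 2.93e-5 ⇒ [B₂] = 0.0054 mol L⁻¹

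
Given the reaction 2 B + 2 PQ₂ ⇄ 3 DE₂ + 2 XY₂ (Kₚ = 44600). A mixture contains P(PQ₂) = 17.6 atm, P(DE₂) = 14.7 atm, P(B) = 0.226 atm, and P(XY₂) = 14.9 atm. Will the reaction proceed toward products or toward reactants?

Qₚ = P(DE₂)³·P(XY₂)² / (P(B)²·P(PQ₂)²) = (14.7)³·(14.9)² / ((0.226)²·(17.6)²) = 44600
Qₚ = 44600 = Kₚ, so the system is already at equilibrium.

no net change (already at equilibrium)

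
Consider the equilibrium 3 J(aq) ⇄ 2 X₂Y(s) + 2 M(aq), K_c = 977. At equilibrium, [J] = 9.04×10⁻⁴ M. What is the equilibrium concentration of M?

[M] = 8.50×10⁻⁴ M

(X₂Y is a pure solid — omitted from K_c.)
At equilibrium, K_c = [M]² / [J]³ = 977.
([M])² / (9.04×10⁻⁴)³ = 977
[M]² = 7.22×10⁻⁷ ⇒ [M] = 8.50×10⁻⁴ M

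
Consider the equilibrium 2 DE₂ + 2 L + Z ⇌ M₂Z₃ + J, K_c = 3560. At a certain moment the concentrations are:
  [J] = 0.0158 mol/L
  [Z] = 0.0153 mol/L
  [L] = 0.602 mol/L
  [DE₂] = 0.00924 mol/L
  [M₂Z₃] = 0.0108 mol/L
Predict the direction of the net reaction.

Q_c = [M₂Z₃]·[J] / ([DE₂]²·[L]²·[Z]) = (0.0108)·(0.0158) / ((0.00924)²·(0.602)²·(0.0153)) = 360
Q_c = 360 < K_c = 3560, so the forward reaction proceeds.

forward (toward products)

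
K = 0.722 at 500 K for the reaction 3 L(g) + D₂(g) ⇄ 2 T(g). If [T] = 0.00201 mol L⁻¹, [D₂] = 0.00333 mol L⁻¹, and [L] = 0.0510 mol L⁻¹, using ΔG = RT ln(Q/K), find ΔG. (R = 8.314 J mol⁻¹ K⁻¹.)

ΔG = 10.6 kJ/mol

Q = [T]² / ([L]³·[D₂]) = (0.00201)² / ((0.0510)³·(0.00333)) = 9.15
ΔG = RT ln(Q/K) = (8.314 J mol⁻¹ K⁻¹)(500 K) × ln(9.15/0.722)
   = (4.157 kJ/mol)(2.539) = 10.6 kJ/mol
ΔG > 0, so the forward reaction is non-spontaneous (proceeds in reverse).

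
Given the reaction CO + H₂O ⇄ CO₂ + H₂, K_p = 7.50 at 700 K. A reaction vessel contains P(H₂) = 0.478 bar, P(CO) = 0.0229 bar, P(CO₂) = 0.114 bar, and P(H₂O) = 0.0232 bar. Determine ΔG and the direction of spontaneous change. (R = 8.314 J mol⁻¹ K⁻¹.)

ΔG = 15.2 kJ/mol; the forward reaction is non-spontaneous

Q_p = P(CO₂)·P(H₂) / (P(CO)·P(H₂O)) = (0.114)·(0.478) / ((0.0229)·(0.0232)) = 103
ΔG = RT ln(Q_p/K_p) = (8.314 J mol⁻¹ K⁻¹)(700 K) × ln(103/7.50)
   = (5.820 kJ/mol)(2.620) = 15.2 kJ/mol
ΔG > 0, so the forward reaction is non-spontaneous (proceeds in reverse).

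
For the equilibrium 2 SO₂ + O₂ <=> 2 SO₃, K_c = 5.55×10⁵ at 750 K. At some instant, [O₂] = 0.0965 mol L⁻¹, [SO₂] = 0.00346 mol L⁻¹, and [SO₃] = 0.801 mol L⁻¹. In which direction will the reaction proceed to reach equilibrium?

no net change (already at equilibrium)

Q_c = [SO₃]² / ([SO₂]²·[O₂]) = (0.801)² / ((0.00346)²·(0.0965)) = 5.55×10⁵
Q_c = 5.55×10⁵ = K_c, so the system is already at equilibrium.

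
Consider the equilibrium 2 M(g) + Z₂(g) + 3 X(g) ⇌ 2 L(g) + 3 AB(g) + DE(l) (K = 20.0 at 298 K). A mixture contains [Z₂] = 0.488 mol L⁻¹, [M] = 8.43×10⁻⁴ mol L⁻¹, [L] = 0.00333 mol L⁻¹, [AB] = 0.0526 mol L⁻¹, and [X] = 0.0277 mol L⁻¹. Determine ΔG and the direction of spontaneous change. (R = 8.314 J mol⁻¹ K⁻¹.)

(DE is a pure liquid — omitted from Q.)
Q = [L]²·[AB]³ / ([M]²·[Z₂]·[X]³) = (0.00333)²·(0.0526)³ / ((8.43×10⁻⁴)²·(0.488)·(0.0277)³) = 219
ΔG = RT ln(Q/K) = (8.314 J mol⁻¹ K⁻¹)(298 K) × ln(219/20.0)
   = (2.478 kJ/mol)(2.393) = 5.93 kJ/mol
ΔG > 0, so the forward reaction is non-spontaneous (proceeds in reverse).

ΔG = 5.93 kJ/mol; the forward reaction is non-spontaneous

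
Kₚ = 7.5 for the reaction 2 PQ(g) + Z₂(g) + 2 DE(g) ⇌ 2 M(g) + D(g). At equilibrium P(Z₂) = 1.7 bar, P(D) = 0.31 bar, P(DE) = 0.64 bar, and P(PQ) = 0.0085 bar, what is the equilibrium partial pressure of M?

At equilibrium, Kₚ = P(M)²·P(D) / (P(PQ)²·P(Z₂)·P(DE)²) = 7.5.
(P(M))²·(0.31) / ((0.0085)²·(1.7)·(0.64)²) = 7.5
P(M)² = 0.00122 ⇒ P(M) = 0.035 bar

P(M) = 0.035 bar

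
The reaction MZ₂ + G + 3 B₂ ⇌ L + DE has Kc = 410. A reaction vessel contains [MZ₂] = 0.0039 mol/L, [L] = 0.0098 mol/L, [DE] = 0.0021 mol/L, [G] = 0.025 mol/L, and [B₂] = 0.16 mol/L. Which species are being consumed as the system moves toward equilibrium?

MZ₂, G, B₂ (reactants)

Qc = [L]·[DE] / ([MZ₂]·[G]·[B₂]³) = (0.0098)·(0.0021) / ((0.0039)·(0.025)·(0.16)³) = 52
Qc = 52 < Kc = 410: net forward reaction.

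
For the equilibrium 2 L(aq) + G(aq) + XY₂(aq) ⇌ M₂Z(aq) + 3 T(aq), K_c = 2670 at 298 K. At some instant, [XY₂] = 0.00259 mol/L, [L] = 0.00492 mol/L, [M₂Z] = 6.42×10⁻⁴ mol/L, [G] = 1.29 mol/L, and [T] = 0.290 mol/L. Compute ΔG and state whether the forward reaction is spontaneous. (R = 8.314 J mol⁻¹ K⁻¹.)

Q_c = [M₂Z]·[T]³ / ([L]²·[G]·[XY₂]) = (6.42×10⁻⁴)·(0.290)³ / ((0.00492)²·(1.29)·(0.00259)) = 194
ΔG = RT ln(Q_c/K_c) = (8.314 J mol⁻¹ K⁻¹)(298 K) × ln(194/2670)
   = (2.478 kJ/mol)(-2.622) = -6.50 kJ/mol
ΔG < 0, so the forward reaction is spontaneous (proceeds forward).

ΔG = -6.50 kJ/mol; the forward reaction is spontaneous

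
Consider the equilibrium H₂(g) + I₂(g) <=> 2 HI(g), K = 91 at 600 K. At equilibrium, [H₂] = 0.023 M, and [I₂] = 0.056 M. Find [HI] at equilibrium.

[HI] = 0.34 M

At equilibrium, K = [HI]² / ([H₂]·[I₂]) = 91.
([HI])² / ((0.023)·(0.056)) = 91
[HI]² = 0.117 ⇒ [HI] = 0.34 M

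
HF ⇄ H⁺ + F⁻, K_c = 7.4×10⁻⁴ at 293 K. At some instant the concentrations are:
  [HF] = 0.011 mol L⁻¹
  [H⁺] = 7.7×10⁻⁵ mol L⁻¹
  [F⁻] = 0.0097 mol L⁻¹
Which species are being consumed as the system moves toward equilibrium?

Q_c = [H⁺]·[F⁻] / [HF] = (7.7×10⁻⁵)·(0.0097) / (0.011) = 6.8×10⁻⁵
Q_c = 6.8×10⁻⁵ < K_c = 7.4×10⁻⁴: net forward reaction.

HF (reactants)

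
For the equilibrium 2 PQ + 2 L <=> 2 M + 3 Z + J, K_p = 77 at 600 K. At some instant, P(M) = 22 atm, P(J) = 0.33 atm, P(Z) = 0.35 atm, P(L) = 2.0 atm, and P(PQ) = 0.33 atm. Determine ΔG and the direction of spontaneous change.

ΔG = -7.93 kJ/mol; the forward reaction is spontaneous

Q_p = P(M)²·P(Z)³·P(J) / (P(PQ)²·P(L)²) = (22)²·(0.35)³·(0.33) / ((0.33)²·(2.0)²) = 15.7
ΔG = RT ln(Q_p/K_p) = (8.314 J mol⁻¹ K⁻¹)(600 K) × ln(15.7/77)
   = (4.988 kJ/mol)(-1.590) = -7.93 kJ/mol
ΔG < 0, so the forward reaction is spontaneous (proceeds forward).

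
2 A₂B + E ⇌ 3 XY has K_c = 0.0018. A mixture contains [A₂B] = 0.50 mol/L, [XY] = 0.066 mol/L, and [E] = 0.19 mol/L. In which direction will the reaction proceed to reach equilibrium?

in the reverse direction

Q_c = [XY]³ / ([A₂B]²·[E]) = (0.066)³ / ((0.50)²·(0.19)) = 0.0061
Q_c = 0.0061 > K_c = 0.0018, so the reverse reaction proceeds.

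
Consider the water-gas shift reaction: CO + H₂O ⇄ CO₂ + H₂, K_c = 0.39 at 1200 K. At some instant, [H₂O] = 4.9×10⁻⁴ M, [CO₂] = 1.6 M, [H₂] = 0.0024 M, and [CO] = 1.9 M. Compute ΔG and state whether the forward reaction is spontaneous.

Q_c = [CO₂]·[H₂] / ([CO]·[H₂O]) = (1.6)·(0.0024) / ((1.9)·(4.9×10⁻⁴)) = 4.12
ΔG = RT ln(Q_c/K_c) = (8.314 J mol⁻¹ K⁻¹)(1200 K) × ln(4.12/0.39)
   = (9.977 kJ/mol)(2.357) = 23.5 kJ/mol
ΔG > 0, so the forward reaction is non-spontaneous (proceeds in reverse).

ΔG = 23.5 kJ/mol; the forward reaction is non-spontaneous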